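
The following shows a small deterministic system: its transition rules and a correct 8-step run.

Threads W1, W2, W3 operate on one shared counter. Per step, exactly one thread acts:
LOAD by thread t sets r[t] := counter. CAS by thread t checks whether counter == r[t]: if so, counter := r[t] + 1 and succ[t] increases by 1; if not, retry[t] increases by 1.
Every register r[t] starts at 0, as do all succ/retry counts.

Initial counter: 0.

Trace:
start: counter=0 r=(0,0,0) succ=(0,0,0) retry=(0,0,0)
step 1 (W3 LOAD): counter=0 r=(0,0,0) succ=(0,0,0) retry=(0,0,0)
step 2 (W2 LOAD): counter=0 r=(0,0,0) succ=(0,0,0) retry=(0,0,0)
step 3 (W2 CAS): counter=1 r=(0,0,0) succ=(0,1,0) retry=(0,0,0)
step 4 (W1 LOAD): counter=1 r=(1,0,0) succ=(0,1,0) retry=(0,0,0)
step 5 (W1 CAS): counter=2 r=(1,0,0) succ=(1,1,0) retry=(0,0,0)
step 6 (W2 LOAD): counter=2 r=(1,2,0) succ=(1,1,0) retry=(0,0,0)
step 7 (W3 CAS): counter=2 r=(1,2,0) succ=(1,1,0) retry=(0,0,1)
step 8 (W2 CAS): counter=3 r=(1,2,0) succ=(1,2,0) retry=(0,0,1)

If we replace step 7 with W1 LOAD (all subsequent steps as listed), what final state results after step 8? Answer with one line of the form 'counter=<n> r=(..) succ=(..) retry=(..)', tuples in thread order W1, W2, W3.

(re-executing from step 7 with the substitution; state before step 7: counter=2 r=(1,2,0) succ=(1,1,0) retry=(0,0,0))
step 7 (W1 LOAD): counter=2 r=(2,2,0) succ=(1,1,0) retry=(0,0,0)
step 8 (W2 CAS): counter=3 r=(2,2,0) succ=(1,2,0) retry=(0,0,0)

counter=3 r=(2,2,0) succ=(1,2,0) retry=(0,0,0)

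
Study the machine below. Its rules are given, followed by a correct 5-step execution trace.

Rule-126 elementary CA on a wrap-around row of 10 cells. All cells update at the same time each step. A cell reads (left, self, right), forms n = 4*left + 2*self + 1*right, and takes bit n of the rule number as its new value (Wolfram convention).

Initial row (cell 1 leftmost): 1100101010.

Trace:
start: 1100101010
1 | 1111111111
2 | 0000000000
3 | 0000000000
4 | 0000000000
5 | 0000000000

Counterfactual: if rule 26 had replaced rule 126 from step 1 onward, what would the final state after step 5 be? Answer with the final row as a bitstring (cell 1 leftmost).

(re-executing steps 1..5 under rule 26; state before step 1: 1100101010)
1 | 1011000000
2 | 0010100001
3 | 1100010010
4 | 1010101100
5 | 0000001011

0000001011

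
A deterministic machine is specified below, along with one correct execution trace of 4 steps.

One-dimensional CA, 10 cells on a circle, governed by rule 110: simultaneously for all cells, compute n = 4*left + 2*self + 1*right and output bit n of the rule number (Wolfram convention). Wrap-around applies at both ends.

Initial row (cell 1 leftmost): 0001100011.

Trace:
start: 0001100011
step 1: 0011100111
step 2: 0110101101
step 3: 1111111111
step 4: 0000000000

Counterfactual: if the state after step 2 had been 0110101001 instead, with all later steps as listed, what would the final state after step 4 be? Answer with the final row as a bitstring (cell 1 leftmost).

state after step 2 := 0110101001
step 3: 1111111011
step 4: 0000001110

0000001110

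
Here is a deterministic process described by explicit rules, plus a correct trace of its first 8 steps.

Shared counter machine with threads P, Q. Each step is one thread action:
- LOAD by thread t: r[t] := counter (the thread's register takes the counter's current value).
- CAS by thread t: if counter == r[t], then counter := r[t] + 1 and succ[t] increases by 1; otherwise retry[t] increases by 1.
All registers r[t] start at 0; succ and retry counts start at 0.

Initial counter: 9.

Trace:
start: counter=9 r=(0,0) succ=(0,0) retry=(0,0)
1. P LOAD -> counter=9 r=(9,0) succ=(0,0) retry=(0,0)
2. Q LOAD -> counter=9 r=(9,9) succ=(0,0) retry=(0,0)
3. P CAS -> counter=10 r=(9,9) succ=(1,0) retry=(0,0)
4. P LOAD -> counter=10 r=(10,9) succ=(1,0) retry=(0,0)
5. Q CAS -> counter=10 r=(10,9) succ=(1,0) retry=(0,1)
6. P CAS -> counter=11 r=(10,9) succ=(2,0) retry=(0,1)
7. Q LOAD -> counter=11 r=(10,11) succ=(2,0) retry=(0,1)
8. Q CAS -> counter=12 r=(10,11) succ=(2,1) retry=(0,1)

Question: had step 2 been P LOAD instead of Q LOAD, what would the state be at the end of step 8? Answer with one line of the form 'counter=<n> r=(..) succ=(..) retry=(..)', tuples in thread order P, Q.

counter=12 r=(10,11) succ=(2,1) retry=(0,1)

(re-executing from step 2 with the substitution; state before step 2: counter=9 r=(9,0) succ=(0,0) retry=(0,0))
2. P LOAD -> counter=9 r=(9,0) succ=(0,0) retry=(0,0)
3. P CAS -> counter=10 r=(9,0) succ=(1,0) retry=(0,0)
4. P LOAD -> counter=10 r=(10,0) succ=(1,0) retry=(0,0)
5. Q CAS -> counter=10 r=(10,0) succ=(1,0) retry=(0,1)
6. P CAS -> counter=11 r=(10,0) succ=(2,0) retry=(0,1)
7. Q LOAD -> counter=11 r=(10,11) succ=(2,0) retry=(0,1)
8. Q CAS -> counter=12 r=(10,11) succ=(2,1) retry=(0,1)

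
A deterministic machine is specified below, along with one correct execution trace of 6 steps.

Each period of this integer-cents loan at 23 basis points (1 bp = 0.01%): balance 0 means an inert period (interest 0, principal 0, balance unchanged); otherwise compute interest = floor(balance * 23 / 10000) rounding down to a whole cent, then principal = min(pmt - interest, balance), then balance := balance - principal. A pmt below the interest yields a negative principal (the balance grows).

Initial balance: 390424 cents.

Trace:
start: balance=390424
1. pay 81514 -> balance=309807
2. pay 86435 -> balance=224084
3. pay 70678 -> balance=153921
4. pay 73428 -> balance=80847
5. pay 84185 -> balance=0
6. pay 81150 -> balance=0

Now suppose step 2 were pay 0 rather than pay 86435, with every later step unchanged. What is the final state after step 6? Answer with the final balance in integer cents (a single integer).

(re-executing from step 2 with the substitution; state before step 2: balance=309807)
2. pay 0 -> balance=310519
3. pay 70678 -> balance=240555
4. pay 73428 -> balance=167680
5. pay 84185 -> balance=83880
6. pay 81150 -> balance=2922

2922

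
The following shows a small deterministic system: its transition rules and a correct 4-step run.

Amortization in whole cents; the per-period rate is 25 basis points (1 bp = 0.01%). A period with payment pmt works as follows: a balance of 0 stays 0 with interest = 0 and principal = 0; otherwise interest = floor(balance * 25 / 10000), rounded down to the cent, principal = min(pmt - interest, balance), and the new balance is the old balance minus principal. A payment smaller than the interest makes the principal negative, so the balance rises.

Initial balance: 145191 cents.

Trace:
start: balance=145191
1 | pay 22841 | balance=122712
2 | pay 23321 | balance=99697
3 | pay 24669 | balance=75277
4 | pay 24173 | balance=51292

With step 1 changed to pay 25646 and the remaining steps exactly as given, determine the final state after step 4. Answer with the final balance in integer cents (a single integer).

(re-executing from step 1 with the substitution; state before step 1: balance=145191)
1 | pay 25646 | balance=119907
2 | pay 23321 | balance=96885
3 | pay 24669 | balance=72458
4 | pay 24173 | balance=48466

48466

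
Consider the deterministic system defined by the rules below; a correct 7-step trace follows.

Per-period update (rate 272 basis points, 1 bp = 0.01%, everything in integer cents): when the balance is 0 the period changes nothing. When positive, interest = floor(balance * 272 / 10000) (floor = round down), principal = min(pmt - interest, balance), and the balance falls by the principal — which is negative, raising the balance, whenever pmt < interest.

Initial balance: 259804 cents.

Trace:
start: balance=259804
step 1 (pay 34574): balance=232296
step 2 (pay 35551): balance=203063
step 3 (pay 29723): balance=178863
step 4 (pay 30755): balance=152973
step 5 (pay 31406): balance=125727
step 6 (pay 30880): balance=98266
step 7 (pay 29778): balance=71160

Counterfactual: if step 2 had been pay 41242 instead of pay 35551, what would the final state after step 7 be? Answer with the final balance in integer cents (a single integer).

(re-executing from step 2 with the substitution; state before step 2: balance=232296)
step 2 (pay 41242): balance=197372
step 3 (pay 29723): balance=173017
step 4 (pay 30755): balance=146968
step 5 (pay 31406): balance=119559
step 6 (pay 30880): balance=91931
step 7 (pay 29778): balance=64653

64653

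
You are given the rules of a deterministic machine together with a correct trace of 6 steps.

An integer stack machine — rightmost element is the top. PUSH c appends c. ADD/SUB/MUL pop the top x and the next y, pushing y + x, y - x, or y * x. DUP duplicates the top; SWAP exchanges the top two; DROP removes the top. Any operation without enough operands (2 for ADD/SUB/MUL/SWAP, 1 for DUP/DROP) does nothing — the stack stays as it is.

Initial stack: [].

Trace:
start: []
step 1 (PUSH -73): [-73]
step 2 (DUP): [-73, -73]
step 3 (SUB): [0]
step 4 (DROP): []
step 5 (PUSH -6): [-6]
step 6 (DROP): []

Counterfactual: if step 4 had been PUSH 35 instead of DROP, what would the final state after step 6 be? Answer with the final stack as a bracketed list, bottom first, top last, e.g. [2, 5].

[0, 35]

(re-executing from step 4 with the substitution; state before step 4: [0])
step 4 (PUSH 35): [0, 35]
step 5 (PUSH -6): [0, 35, -6]
step 6 (DROP): [0, 35]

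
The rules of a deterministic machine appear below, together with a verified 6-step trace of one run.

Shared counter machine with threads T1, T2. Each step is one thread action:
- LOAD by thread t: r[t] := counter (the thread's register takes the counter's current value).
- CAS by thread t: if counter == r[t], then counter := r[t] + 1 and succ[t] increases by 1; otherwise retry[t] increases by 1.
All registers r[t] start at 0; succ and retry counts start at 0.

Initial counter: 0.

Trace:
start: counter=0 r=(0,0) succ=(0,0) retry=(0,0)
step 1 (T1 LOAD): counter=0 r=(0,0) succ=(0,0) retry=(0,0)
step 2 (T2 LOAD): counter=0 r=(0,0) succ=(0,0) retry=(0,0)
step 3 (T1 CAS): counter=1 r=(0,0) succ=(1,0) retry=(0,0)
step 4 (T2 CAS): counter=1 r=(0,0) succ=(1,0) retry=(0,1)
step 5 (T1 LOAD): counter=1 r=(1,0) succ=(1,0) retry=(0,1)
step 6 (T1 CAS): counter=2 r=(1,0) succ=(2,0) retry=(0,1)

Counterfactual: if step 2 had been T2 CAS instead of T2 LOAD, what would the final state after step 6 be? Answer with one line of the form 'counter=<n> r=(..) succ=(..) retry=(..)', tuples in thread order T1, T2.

counter=2 r=(1,0) succ=(1,1) retry=(1,1)

(re-executing from step 2 with the substitution; state before step 2: counter=0 r=(0,0) succ=(0,0) retry=(0,0))
step 2 (T2 CAS): counter=1 r=(0,0) succ=(0,1) retry=(0,0)
step 3 (T1 CAS): counter=1 r=(0,0) succ=(0,1) retry=(1,0)
step 4 (T2 CAS): counter=1 r=(0,0) succ=(0,1) retry=(1,1)
step 5 (T1 LOAD): counter=1 r=(1,0) succ=(0,1) retry=(1,1)
step 6 (T1 CAS): counter=2 r=(1,0) succ=(1,1) retry=(1,1)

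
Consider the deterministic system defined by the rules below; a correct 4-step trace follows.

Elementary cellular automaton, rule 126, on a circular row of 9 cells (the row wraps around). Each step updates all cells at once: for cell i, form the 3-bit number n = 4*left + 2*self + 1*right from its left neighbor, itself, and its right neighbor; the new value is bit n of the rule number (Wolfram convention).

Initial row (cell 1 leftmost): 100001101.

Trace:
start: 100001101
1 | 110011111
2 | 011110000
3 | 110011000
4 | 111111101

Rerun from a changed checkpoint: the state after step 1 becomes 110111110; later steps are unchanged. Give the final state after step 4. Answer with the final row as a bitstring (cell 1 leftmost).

001111111

state after step 1 := 110111110
2 | 111100011
3 | 000110110
4 | 001111111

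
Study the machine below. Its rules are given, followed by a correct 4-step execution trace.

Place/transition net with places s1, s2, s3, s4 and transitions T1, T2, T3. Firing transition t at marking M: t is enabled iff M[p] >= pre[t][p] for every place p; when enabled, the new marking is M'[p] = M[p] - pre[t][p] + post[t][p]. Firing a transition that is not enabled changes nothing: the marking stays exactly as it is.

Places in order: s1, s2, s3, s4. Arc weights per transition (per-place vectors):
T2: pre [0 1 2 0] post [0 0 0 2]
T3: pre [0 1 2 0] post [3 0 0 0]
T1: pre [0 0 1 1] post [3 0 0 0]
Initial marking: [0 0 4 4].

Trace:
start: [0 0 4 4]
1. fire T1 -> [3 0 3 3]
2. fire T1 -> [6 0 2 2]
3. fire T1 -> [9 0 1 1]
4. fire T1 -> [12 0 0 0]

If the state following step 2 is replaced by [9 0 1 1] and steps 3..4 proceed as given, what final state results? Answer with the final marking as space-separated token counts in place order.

12 0 0 0

state after step 2 := [9 0 1 1]
3. fire T1 -> [12 0 0 0]
4. fire T1 -> [12 0 0 0]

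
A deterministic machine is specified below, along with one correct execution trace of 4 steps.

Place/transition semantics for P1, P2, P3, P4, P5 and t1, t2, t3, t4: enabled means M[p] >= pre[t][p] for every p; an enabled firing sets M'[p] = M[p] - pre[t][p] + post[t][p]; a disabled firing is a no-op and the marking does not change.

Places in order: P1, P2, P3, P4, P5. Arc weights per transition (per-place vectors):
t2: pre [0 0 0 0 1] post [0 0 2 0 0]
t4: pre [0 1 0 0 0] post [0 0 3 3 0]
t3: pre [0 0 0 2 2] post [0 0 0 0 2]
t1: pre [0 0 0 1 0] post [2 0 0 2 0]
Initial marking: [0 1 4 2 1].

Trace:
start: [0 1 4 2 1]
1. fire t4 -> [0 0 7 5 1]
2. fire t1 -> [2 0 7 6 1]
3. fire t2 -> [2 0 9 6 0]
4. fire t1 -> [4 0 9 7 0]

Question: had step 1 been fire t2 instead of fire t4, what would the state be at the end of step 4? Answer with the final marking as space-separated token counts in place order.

4 1 6 4 0

(re-executing from step 1 with the substitution; state before step 1: [0 1 4 2 1])
1. fire t2 -> [0 1 6 2 0]
2. fire t1 -> [2 1 6 3 0]
3. fire t2 -> [2 1 6 3 0]
4. fire t1 -> [4 1 6 4 0]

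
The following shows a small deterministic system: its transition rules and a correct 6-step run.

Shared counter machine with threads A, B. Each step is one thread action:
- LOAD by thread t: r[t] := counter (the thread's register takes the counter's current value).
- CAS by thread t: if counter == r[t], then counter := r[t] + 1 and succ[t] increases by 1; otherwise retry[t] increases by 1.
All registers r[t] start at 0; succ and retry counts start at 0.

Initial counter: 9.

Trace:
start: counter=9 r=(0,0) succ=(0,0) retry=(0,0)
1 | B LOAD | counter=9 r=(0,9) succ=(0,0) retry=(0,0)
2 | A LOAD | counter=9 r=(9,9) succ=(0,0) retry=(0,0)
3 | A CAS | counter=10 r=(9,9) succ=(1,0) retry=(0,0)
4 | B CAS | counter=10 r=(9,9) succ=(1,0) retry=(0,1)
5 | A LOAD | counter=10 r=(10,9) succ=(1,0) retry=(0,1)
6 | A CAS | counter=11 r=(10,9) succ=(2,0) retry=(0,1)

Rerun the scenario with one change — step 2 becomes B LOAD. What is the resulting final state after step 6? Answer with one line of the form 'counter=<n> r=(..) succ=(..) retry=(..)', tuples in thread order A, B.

counter=11 r=(10,9) succ=(1,1) retry=(1,0)

(re-executing from step 2 with the substitution; state before step 2: counter=9 r=(0,9) succ=(0,0) retry=(0,0))
2 | B LOAD | counter=9 r=(0,9) succ=(0,0) retry=(0,0)
3 | A CAS | counter=9 r=(0,9) succ=(0,0) retry=(1,0)
4 | B CAS | counter=10 r=(0,9) succ=(0,1) retry=(1,0)
5 | A LOAD | counter=10 r=(10,9) succ=(0,1) retry=(1,0)
6 | A CAS | counter=11 r=(10,9) succ=(1,1) retry=(1,0)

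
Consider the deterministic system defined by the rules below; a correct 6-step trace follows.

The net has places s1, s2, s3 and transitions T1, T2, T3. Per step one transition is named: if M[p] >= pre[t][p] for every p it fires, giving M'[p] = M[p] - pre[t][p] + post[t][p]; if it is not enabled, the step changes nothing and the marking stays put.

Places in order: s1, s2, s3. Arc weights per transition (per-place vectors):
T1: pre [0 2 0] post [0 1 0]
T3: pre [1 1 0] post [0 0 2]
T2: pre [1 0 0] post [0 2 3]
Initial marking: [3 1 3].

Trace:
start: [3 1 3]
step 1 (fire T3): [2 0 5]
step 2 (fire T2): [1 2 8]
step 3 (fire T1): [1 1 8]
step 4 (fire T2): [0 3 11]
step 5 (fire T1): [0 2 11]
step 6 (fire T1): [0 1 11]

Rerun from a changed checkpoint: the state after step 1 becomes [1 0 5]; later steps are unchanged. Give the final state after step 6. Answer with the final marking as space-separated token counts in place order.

state after step 1 := [1 0 5]
step 2 (fire T2): [0 2 8]
step 3 (fire T1): [0 1 8]
step 4 (fire T2): [0 1 8]
step 5 (fire T1): [0 1 8]
step 6 (fire T1): [0 1 8]

0 1 8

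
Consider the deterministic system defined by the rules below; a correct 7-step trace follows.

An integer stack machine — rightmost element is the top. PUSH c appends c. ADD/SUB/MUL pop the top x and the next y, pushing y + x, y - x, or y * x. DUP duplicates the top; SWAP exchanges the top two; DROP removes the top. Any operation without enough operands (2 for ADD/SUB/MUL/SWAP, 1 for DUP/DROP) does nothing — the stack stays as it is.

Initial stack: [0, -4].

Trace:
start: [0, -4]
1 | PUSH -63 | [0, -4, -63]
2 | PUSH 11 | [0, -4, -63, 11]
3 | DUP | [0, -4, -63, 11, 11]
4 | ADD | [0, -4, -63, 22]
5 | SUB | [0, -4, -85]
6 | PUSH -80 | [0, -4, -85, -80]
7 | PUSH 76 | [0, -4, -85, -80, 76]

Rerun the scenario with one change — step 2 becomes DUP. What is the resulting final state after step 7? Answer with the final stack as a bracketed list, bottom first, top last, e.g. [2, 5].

(re-executing from step 2 with the substitution; state before step 2: [0, -4, -63])
2 | DUP | [0, -4, -63, -63]
3 | DUP | [0, -4, -63, -63, -63]
4 | ADD | [0, -4, -63, -126]
5 | SUB | [0, -4, 63]
6 | PUSH -80 | [0, -4, 63, -80]
7 | PUSH 76 | [0, -4, 63, -80, 76]

[0, -4, 63, -80, 76]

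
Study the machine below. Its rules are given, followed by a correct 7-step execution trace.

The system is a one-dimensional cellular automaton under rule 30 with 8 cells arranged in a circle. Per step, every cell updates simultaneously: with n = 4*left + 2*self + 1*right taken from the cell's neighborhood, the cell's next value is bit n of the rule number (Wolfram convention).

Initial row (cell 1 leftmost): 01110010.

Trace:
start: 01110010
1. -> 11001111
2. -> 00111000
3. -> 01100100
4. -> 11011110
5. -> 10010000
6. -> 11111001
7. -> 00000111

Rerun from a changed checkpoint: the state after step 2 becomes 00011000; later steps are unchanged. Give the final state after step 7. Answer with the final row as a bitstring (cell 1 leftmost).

10111011

state after step 2 := 00011000
3. -> 00110100
4. -> 01100110
5. -> 11011101
6. -> 00010001
7. -> 10111011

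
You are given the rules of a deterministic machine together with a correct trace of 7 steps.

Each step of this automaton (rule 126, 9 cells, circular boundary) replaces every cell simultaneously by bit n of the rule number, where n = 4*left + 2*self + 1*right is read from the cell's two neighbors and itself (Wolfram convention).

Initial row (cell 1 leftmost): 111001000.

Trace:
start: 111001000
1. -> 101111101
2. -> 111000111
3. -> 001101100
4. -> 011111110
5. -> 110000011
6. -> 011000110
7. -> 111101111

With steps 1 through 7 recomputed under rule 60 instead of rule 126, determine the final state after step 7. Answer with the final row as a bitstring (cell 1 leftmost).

110010001

(re-executing steps 1..7 under rule 60; state before step 1: 111001000)
1. -> 100101100
2. -> 110111010
3. -> 101100111
4. -> 011010100
5. -> 010111110
6. -> 011100001
7. -> 110010001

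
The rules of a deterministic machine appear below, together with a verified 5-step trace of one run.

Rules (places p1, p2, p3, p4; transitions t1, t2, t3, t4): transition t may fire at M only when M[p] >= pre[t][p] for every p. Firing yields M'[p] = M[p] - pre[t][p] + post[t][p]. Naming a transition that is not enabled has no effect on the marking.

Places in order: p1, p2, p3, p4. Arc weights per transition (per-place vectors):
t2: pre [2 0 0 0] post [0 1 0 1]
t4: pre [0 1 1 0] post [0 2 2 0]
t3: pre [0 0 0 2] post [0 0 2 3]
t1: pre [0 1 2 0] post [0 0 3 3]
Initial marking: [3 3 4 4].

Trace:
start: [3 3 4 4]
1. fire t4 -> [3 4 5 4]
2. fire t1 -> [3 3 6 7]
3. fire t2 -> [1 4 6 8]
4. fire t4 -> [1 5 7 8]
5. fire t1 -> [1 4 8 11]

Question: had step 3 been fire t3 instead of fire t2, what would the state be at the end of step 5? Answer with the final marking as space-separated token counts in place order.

3 3 10 11

(re-executing from step 3 with the substitution; state before step 3: [3 3 6 7])
3. fire t3 -> [3 3 8 8]
4. fire t4 -> [3 4 9 8]
5. fire t1 -> [3 3 10 11]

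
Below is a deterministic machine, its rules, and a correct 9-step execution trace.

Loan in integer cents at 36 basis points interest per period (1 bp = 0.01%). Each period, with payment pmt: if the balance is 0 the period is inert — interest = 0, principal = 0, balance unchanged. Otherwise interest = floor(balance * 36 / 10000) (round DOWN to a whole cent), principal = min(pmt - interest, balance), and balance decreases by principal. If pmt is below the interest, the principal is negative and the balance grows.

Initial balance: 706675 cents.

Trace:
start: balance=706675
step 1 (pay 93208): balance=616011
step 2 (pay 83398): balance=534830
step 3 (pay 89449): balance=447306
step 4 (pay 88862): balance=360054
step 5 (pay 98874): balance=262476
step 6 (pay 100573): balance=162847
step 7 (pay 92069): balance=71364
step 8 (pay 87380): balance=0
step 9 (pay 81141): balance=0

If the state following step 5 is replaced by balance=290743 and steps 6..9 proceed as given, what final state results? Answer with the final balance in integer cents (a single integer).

state after step 5 := balance=290743
step 6 (pay 100573): balance=191216
step 7 (pay 92069): balance=99835
step 8 (pay 87380): balance=12814
step 9 (pay 81141): balance=0

0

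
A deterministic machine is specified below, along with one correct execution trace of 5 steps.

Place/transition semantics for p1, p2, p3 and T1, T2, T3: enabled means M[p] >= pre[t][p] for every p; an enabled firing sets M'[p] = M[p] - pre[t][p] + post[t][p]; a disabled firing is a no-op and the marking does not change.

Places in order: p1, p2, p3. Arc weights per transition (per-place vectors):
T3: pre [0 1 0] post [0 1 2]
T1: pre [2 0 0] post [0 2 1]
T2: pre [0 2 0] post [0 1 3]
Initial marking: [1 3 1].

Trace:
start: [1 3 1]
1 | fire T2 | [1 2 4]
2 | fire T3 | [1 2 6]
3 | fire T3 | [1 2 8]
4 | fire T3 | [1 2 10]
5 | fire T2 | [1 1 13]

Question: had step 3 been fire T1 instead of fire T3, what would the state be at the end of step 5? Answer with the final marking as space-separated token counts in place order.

(re-executing from step 3 with the substitution; state before step 3: [1 2 6])
3 | fire T1 | [1 2 6]
4 | fire T3 | [1 2 8]
5 | fire T2 | [1 1 11]

1 1 11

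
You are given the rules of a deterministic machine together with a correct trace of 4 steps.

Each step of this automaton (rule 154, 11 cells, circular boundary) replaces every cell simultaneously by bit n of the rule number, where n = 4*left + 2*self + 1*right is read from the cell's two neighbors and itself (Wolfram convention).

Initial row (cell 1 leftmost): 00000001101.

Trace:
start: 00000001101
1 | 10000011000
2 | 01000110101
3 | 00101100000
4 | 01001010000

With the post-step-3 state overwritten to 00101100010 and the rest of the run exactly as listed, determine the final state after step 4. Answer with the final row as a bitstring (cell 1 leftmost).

state after step 3 := 00101100010
4 | 01001010101

01001010101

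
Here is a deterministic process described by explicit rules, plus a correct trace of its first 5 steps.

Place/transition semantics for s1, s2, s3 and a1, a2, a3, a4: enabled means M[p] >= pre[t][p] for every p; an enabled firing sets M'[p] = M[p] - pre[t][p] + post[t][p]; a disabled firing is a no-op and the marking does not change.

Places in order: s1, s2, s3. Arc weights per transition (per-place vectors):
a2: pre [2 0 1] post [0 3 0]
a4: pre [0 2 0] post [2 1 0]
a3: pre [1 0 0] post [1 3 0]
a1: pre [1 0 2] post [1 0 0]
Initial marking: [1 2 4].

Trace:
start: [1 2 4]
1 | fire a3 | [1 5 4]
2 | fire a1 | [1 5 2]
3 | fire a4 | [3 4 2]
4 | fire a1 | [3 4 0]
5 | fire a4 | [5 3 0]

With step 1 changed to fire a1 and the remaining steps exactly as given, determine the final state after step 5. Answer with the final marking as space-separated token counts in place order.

(re-executing from step 1 with the substitution; state before step 1: [1 2 4])
1 | fire a1 | [1 2 2]
2 | fire a1 | [1 2 0]
3 | fire a4 | [3 1 0]
4 | fire a1 | [3 1 0]
5 | fire a4 | [3 1 0]

3 1 0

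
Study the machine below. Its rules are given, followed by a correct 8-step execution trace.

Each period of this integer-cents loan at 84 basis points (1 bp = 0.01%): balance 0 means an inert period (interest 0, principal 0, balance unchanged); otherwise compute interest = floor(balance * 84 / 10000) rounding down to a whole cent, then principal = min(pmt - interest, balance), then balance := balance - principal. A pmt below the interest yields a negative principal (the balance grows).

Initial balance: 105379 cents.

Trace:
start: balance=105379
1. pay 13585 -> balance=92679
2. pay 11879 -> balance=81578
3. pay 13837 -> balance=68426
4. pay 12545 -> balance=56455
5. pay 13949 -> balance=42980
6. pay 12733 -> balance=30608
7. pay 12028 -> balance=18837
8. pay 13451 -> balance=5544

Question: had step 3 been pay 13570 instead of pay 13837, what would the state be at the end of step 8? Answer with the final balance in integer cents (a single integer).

5822

(re-executing from step 3 with the substitution; state before step 3: balance=81578)
3. pay 13570 -> balance=68693
4. pay 12545 -> balance=56725
5. pay 13949 -> balance=43252
6. pay 12733 -> balance=30882
7. pay 12028 -> balance=19113
8. pay 13451 -> balance=5822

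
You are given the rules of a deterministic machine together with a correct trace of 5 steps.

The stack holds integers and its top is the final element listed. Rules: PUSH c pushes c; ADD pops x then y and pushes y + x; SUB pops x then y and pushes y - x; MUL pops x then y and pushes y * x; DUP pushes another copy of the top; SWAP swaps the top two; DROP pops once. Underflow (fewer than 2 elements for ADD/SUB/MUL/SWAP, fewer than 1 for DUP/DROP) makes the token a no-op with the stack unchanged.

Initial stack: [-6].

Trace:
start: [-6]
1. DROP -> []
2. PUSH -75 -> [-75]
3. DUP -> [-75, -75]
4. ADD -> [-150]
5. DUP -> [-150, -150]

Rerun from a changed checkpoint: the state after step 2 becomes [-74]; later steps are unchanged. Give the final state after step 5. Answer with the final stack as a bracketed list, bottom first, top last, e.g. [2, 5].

state after step 2 := [-74]
3. DUP -> [-74, -74]
4. ADD -> [-148]
5. DUP -> [-148, -148]

[-148, -148]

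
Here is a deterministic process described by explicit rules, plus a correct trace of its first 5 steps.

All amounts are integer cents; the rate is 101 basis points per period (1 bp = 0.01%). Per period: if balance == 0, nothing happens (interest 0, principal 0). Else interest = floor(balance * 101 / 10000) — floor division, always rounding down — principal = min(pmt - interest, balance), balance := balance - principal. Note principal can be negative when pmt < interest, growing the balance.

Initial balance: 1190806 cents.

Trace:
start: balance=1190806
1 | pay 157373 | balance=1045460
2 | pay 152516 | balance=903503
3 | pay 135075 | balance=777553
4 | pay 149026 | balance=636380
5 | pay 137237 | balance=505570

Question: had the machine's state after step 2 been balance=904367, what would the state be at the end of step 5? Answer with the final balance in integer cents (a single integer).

506461

state after step 2 := balance=904367
3 | pay 135075 | balance=778426
4 | pay 149026 | balance=637262
5 | pay 137237 | balance=506461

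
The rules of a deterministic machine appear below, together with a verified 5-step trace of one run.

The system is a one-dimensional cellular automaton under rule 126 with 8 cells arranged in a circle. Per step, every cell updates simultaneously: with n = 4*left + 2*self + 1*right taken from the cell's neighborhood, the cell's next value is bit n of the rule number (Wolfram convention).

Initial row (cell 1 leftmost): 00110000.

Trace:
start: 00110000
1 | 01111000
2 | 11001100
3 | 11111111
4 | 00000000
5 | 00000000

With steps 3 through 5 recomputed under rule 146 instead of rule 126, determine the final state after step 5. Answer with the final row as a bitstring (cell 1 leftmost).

(re-executing steps 3..5 under rule 146; state before step 3: 11001100)
3 | 00110011
4 | 11001100
5 | 00110011

00110011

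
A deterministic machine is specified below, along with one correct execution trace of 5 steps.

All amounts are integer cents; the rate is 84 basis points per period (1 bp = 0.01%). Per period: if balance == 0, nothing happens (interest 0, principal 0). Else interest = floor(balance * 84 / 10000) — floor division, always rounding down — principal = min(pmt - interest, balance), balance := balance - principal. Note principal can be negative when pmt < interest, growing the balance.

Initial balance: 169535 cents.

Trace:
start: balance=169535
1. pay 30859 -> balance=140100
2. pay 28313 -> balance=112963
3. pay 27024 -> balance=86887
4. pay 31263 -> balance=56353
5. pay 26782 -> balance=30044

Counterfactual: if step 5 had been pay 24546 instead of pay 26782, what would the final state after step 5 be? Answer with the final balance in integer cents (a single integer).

32280

(re-executing from step 5 with the substitution; state before step 5: balance=56353)
5. pay 24546 -> balance=32280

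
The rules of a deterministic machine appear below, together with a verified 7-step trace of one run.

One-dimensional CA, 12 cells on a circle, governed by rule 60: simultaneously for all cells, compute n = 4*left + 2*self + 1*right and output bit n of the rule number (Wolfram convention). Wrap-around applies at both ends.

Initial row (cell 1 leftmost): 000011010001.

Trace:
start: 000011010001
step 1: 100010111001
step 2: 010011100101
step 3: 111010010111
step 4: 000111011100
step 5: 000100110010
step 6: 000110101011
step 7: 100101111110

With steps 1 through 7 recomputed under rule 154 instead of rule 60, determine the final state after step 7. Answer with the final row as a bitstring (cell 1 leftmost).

000010101110

(re-executing steps 1..7 under rule 154; state before step 1: 000011010001)
step 1: 100110001010
step 2: 011101010000
step 3: 111000001000
step 4: 110100010101
step 5: 100010100001
step 6: 010100010011
step 7: 000010101110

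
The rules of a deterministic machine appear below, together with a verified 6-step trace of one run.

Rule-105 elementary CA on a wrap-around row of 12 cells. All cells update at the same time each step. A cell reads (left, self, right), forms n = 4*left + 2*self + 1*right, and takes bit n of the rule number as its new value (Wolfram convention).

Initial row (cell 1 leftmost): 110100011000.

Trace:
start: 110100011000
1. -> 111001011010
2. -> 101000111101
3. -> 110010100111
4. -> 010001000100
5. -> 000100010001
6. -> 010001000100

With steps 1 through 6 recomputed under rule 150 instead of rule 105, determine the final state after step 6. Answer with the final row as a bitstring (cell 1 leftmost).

(re-executing steps 1..6 under rule 150; state before step 1: 110100011000)
1. -> 000110100101
2. -> 101000111101
3. -> 001101011000
4. -> 010001000100
5. -> 111011101110
6. -> 010001000100

010001000100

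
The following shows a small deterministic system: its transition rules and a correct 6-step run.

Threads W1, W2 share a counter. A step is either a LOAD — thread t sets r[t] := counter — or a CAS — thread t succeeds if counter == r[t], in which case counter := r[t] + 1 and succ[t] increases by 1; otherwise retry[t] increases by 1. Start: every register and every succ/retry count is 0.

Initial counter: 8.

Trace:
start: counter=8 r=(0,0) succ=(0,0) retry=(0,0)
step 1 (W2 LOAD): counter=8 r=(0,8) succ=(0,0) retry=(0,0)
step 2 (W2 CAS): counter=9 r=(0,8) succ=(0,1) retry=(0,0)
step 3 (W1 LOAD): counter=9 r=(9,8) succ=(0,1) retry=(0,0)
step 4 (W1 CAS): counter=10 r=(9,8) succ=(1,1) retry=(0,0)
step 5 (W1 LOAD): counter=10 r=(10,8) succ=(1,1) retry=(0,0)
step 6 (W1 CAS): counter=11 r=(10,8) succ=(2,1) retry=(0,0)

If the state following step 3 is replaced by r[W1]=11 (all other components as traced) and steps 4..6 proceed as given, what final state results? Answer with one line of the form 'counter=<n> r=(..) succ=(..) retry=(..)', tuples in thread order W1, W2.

state after step 3 := counter=9 r=(11,8) succ=(0,1) retry=(0,0)
step 4 (W1 CAS): counter=9 r=(11,8) succ=(0,1) retry=(1,0)
step 5 (W1 LOAD): counter=9 r=(9,8) succ=(0,1) retry=(1,0)
step 6 (W1 CAS): counter=10 r=(9,8) succ=(1,1) retry=(1,0)

counter=10 r=(9,8) succ=(1,1) retry=(1,0)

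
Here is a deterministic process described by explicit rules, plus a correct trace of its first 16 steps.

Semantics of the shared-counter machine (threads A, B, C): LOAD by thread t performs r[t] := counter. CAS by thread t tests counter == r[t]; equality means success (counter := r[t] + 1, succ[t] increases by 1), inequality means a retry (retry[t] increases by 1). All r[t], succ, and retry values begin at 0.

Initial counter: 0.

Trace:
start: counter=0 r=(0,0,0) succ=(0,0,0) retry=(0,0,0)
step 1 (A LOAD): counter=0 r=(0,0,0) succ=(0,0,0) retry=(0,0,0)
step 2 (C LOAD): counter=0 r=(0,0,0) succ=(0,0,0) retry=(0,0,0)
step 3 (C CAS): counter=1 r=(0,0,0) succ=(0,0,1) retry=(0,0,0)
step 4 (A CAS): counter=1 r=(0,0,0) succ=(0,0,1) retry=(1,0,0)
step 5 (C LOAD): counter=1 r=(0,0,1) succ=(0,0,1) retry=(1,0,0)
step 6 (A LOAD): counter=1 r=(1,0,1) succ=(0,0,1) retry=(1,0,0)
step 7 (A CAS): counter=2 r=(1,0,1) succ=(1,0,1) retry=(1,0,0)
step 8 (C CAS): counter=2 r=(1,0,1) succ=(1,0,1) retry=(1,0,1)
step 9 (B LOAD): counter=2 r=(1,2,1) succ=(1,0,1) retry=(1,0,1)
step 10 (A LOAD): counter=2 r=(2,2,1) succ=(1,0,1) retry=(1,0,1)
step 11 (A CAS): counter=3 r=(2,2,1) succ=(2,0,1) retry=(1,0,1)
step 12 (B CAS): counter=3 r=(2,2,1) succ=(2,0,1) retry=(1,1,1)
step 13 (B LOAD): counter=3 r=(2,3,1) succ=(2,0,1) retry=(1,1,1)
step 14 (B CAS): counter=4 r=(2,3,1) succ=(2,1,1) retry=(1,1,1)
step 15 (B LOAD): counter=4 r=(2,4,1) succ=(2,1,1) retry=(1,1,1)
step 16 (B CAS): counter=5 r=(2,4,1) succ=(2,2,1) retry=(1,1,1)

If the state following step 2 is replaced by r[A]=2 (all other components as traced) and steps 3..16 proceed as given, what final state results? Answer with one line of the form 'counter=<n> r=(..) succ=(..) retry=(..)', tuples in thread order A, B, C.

state after step 2 := counter=0 r=(2,0,0) succ=(0,0,0) retry=(0,0,0)
step 3 (C CAS): counter=1 r=(2,0,0) succ=(0,0,1) retry=(0,0,0)
step 4 (A CAS): counter=1 r=(2,0,0) succ=(0,0,1) retry=(1,0,0)
step 5 (C LOAD): counter=1 r=(2,0,1) succ=(0,0,1) retry=(1,0,0)
step 6 (A LOAD): counter=1 r=(1,0,1) succ=(0,0,1) retry=(1,0,0)
step 7 (A CAS): counter=2 r=(1,0,1) succ=(1,0,1) retry=(1,0,0)
step 8 (C CAS): counter=2 r=(1,0,1) succ=(1,0,1) retry=(1,0,1)
step 9 (B LOAD): counter=2 r=(1,2,1) succ=(1,0,1) retry=(1,0,1)
step 10 (A LOAD): counter=2 r=(2,2,1) succ=(1,0,1) retry=(1,0,1)
step 11 (A CAS): counter=3 r=(2,2,1) succ=(2,0,1) retry=(1,0,1)
step 12 (B CAS): counter=3 r=(2,2,1) succ=(2,0,1) retry=(1,1,1)
step 13 (B LOAD): counter=3 r=(2,3,1) succ=(2,0,1) retry=(1,1,1)
step 14 (B CAS): counter=4 r=(2,3,1) succ=(2,1,1) retry=(1,1,1)
step 15 (B LOAD): counter=4 r=(2,4,1) succ=(2,1,1) retry=(1,1,1)
step 16 (B CAS): counter=5 r=(2,4,1) succ=(2,2,1) retry=(1,1,1)

counter=5 r=(2,4,1) succ=(2,2,1) retry=(1,1,1)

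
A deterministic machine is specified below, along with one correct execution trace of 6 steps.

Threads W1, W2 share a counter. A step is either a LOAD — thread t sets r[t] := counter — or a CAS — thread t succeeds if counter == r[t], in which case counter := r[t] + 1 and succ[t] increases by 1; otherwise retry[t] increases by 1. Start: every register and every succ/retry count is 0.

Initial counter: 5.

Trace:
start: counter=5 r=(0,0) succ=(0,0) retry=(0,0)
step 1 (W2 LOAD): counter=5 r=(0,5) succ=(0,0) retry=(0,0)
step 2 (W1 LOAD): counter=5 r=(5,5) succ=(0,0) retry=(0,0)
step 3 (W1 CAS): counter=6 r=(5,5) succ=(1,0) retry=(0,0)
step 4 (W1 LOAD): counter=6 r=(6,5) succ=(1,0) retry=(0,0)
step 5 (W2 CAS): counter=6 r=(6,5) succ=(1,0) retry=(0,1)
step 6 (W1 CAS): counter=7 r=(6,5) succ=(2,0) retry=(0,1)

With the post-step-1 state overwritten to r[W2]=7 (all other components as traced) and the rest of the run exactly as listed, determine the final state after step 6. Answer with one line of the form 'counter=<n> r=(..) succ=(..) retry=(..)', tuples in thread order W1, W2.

state after step 1 := counter=5 r=(0,7) succ=(0,0) retry=(0,0)
step 2 (W1 LOAD): counter=5 r=(5,7) succ=(0,0) retry=(0,0)
step 3 (W1 CAS): counter=6 r=(5,7) succ=(1,0) retry=(0,0)
step 4 (W1 LOAD): counter=6 r=(6,7) succ=(1,0) retry=(0,0)
step 5 (W2 CAS): counter=6 r=(6,7) succ=(1,0) retry=(0,1)
step 6 (W1 CAS): counter=7 r=(6,7) succ=(2,0) retry=(0,1)

counter=7 r=(6,7) succ=(2,0) retry=(0,1)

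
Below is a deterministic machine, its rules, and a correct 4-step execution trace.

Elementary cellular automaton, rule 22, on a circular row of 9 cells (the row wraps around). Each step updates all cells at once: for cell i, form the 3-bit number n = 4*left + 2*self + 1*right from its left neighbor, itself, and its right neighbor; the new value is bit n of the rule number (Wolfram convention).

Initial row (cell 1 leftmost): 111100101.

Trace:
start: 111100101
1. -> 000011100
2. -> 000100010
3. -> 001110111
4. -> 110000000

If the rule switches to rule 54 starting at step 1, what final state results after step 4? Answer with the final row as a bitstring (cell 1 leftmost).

010001100

(re-executing steps 1..4 under rule 54; state before step 1: 111100101)
1. -> 000011110
2. -> 000100001
3. -> 101110011
4. -> 010001100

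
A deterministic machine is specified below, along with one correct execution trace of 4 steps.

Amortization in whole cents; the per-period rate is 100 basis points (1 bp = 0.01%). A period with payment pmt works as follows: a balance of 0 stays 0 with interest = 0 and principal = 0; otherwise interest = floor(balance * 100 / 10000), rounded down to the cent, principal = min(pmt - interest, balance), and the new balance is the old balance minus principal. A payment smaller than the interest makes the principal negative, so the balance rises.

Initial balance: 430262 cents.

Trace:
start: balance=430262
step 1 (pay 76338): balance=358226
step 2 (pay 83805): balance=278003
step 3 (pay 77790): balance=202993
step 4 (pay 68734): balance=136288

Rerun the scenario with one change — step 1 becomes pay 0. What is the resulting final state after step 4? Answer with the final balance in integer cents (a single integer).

214939

(re-executing from step 1 with the substitution; state before step 1: balance=430262)
step 1 (pay 0): balance=434564
step 2 (pay 83805): balance=355104
step 3 (pay 77790): balance=280865
step 4 (pay 68734): balance=214939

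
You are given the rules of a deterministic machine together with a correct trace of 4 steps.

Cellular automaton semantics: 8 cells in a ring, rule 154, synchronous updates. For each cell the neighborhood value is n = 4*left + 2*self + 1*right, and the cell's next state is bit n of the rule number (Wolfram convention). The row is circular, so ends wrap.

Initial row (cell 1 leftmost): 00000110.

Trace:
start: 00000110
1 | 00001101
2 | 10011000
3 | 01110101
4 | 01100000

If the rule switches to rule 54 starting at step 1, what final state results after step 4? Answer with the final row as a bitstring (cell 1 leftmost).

10010000

(re-executing steps 1..4 under rule 54; state before step 1: 00000110)
1 | 00001001
2 | 10011111
3 | 01100000
4 | 10010000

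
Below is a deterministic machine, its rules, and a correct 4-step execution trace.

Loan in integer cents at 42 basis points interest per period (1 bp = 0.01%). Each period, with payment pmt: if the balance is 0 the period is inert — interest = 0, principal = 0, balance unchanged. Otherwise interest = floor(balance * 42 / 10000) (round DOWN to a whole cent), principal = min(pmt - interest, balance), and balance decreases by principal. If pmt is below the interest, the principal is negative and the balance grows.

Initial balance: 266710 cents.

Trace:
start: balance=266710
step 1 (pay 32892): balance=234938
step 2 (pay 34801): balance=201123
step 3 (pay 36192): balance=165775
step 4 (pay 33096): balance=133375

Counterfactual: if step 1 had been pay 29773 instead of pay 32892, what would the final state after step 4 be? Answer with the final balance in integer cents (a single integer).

(re-executing from step 1 with the substitution; state before step 1: balance=266710)
step 1 (pay 29773): balance=238057
step 2 (pay 34801): balance=204255
step 3 (pay 36192): balance=168920
step 4 (pay 33096): balance=136533

136533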